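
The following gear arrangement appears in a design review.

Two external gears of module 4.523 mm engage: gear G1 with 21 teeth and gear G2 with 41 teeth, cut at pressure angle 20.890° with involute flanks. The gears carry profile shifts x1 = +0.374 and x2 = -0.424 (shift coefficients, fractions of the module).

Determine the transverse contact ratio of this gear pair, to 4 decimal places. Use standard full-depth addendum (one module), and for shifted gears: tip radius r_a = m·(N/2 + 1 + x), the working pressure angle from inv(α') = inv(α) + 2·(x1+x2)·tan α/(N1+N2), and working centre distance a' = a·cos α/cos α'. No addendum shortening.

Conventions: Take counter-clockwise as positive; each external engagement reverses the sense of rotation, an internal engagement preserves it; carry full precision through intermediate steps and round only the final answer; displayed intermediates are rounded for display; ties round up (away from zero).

1.5587

single-mesh involute tooth geometry (21T engaging 41T at module 4.523)
base radii: r_b1 = 44.369728, r_b2 = 86.626612
tip radii: r_a1 = 53.706102, r_a2 = 95.326748
inv(α') = inv(20.890°) + 2·(+0.374-0.424)·tan α/(21+41) = 0.01644803  ⇒  α' = 20.64473°
a' = a·cos α / cos α' = 140.2130·cos 20.890°/cos 20.64473° = 139.985577
action lengths: √(r_a1²−r_b1²) = 30.260083, √(r_a2²−r_b2²) = 39.787171
base pitch p_b = π·m·cos α = 13.275392
CR = (30.260083 + 39.787171 − 139.985577·sin 20.64473°)/13.275392 = 1.558689
contact ratio ≈ 1.5587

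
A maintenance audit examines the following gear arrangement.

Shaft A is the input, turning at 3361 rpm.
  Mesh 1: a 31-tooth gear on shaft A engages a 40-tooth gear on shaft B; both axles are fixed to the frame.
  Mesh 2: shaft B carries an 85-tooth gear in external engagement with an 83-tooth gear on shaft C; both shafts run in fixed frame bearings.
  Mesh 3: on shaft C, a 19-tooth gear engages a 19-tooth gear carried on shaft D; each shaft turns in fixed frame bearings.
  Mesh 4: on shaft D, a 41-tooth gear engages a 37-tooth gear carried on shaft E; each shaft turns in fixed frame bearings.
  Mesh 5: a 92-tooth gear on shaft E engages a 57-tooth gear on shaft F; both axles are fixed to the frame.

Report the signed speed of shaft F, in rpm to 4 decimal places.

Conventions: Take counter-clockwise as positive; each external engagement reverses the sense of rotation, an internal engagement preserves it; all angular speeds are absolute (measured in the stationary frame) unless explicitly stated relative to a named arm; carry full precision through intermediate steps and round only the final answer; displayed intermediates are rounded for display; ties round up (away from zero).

-4770.9641 rpm

topology: fixed-axis compound train — 5 meshes, A→F
mesh 1 [31T→40T]: ω = 3361.0000×31/40 = 2604.7750 rpm, sense flips to −
mesh 2 [85T→83T]: ω = 2604.7750×85/83 = 2667.5407 rpm, sense flips to +
mesh 3 [19T→19T]: ω = 2667.5407×19/19 = 2667.5407 rpm, sense flips to −
mesh 4 [41T→37T]: ω = 2667.5407×41/37 = 2955.9234 rpm, sense flips to +
mesh 5 [92T→57T]: ω = 2955.9234×92/57 = 4770.9641 rpm, sense flips to −
signed output speed = -4770.9641 rpm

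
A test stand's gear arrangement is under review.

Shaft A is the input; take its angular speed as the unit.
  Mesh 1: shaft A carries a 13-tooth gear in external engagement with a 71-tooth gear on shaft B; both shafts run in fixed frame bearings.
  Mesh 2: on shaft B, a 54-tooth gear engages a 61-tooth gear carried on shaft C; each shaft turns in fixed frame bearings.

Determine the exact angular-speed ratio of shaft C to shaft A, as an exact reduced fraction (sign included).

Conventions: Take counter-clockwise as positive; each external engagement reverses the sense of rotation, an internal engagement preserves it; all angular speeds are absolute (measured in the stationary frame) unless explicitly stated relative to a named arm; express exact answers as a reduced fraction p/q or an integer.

class = fixed-axis compound train [2 meshes; 2 ratios multiply, 2 sense flips]
mesh 1 [13T→71T]: running ratio 13/71, sense −
mesh 2 [54T→61T]: running ratio 702/4331, sense +
ω_out/ω_in = 702/4331

702/4331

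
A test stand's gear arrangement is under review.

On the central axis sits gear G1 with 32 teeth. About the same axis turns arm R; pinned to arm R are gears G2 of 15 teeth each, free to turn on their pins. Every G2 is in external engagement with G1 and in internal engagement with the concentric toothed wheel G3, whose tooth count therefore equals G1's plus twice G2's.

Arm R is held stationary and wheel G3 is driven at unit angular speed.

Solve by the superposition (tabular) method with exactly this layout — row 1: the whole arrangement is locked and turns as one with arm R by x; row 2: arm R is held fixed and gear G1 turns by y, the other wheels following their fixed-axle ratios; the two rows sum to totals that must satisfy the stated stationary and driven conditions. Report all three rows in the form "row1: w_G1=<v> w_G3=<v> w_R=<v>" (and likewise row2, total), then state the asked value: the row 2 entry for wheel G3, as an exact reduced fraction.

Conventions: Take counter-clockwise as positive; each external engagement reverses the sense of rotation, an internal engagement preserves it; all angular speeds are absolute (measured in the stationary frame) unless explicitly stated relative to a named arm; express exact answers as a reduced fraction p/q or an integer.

row1: w_G1=0 w_G3=0 w_R=0
row2: w_G1=-31/16 w_G3=1 w_R=0
total: w_G1=-31/16 w_G3=1 w_R=0
asked value: 1

topology: planetary set — G1 32T / G2 15T / G3 62T, arm = carrier (Willis)
row 1 — lock + rotate with arm: ω_sun = ω_ring = ω_arm = x
row 2 (arm held, sun turns y): ω_ring = −(32/62)·y, ω_arm = 0
boundary: total ω_arm = x = 0 and total ω_ring = x − (32/62)·y = 1  ⇒  y = -31/16, x = 0
row 2 ring = −(32/62)·(-31/16) = 1
totals (row 1 + row 2): sun 0 + (-31/16) = -31/16, ring 0 + 1 = 1, arm 0 + 0 = 0
asked cell (row2, ring) = 1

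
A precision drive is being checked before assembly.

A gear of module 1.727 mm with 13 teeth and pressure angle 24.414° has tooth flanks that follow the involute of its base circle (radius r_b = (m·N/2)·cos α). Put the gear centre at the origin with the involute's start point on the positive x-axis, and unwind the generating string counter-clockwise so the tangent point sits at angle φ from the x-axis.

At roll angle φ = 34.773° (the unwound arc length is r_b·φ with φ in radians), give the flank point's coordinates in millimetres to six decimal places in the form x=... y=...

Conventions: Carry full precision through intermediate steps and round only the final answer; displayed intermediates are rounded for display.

x=11.934411 y=0.733974

topology: single-mesh involute geometry — m = 1.727, N = 13
pitch radius r_p = m·N/2 = 1.727·13/2 = 11.225500
base radius r_b = r_p·cos α = 11.225500·cos 24.414° = 10.221746
roll angle φ = 34.773° = 0.60690334 rad
x = r_b·(cos φ + φ·sin φ) = 11.934411
y = r_b·(sin φ − φ·cos φ) = 0.733974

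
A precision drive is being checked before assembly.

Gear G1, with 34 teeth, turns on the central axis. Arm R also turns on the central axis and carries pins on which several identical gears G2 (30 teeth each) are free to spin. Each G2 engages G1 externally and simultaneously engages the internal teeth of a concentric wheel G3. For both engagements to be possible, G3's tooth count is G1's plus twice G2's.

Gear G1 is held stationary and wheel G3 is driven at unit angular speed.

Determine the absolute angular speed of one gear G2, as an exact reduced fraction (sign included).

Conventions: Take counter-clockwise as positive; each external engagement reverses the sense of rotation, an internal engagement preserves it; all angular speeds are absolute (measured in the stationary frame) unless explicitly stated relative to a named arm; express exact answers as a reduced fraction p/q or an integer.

47/30

planetary set (34T centre, 30T on arm, 94T internal) — Willis relation
ring teeth: 34 + 2·30 = 94
34(ω_sun−ω_arm) = −94(ω_ring−ω_arm),  ω_sun = 0, ω_ring = 1
34(0−ω_arm) = −94(1−ω_arm)  ⇒  128·ω_arm = 94  ⇒  ω_arm = 47/64
sun–planet mesh: 34·(0−47/64) = −30·(ω_p−ω_arm)  ⇒  ω_p−ω_arm = 799/960
ω_p = 47/64 + 799/960 = 47/30
exact speed ratio = 47/30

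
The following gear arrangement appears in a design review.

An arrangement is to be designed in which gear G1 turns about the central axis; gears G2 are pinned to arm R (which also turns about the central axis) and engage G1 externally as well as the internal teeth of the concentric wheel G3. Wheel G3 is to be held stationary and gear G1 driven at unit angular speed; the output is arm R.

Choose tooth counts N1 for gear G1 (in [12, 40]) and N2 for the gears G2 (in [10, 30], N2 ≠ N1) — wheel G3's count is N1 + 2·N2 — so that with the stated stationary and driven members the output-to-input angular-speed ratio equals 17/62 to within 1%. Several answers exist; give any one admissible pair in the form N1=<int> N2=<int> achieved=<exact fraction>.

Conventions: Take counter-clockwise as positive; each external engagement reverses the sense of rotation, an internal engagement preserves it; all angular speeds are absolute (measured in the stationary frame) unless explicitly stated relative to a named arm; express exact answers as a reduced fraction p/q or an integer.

planetary set to be sized for 17/62 (Willis relation)
Willis with ω_ring = 0: ω_arm/ω_sun = N1/(N1+N3); set equal to 17/62  ⇒  N3/N1 = 1/(17/62) − 1 = 45/17
N3 = N1 + 2·N2  ⇒  N2/N1 = (N3/N1 − 1)/2 = (45/17 − 1)/2 = 14/17
smallest multiple with N1 ≥ 12 and N2 ≥ 10: k = 1  ⇒  N1 = 1·17 = 17, N2 = 1·14 = 14 (N1 ≤ 40, N2 ≤ 30, N2 ≠ N1 ✓), N3 = 17 + 2·14 = 45
check: N1/(N1+N3) with N1 = 17, N3 = 45 gives 17/62; |achieved − target| = 0 ≤ 17/6200 ✓

N1=17 N2=14 achieved=17/62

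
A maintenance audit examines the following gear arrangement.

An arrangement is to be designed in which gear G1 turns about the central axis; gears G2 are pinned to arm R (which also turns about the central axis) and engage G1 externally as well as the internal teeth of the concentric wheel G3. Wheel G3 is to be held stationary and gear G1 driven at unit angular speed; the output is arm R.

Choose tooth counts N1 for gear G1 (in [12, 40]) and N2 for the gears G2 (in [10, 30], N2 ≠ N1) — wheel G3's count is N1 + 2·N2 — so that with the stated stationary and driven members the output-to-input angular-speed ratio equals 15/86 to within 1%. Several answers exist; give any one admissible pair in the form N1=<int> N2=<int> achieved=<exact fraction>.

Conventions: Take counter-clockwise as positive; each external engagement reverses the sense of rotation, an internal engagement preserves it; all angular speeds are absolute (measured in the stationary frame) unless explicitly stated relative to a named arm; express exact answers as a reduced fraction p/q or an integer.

N1=15 N2=28 achieved=15/86

design class (target 15/86): planetary set
Willis with ω_ring = 0: ω_arm/ω_sun = N1/(N1+N3); set equal to 15/86  ⇒  N3/N1 = 1/(15/86) − 1 = 71/15
N3 = N1 + 2·N2  ⇒  N2/N1 = (N3/N1 − 1)/2 = (71/15 − 1)/2 = 28/15
smallest multiple with N1 ≥ 12 and N2 ≥ 10: k = 1  ⇒  N1 = 1·15 = 15, N2 = 1·28 = 28 (N1 ≤ 40, N2 ≤ 30, N2 ≠ N1 ✓), N3 = 15 + 2·28 = 71
check: N1/(N1+N3) with N1 = 15, N3 = 71 gives 15/86; |achieved − target| = 0 ≤ 3/1720 ✓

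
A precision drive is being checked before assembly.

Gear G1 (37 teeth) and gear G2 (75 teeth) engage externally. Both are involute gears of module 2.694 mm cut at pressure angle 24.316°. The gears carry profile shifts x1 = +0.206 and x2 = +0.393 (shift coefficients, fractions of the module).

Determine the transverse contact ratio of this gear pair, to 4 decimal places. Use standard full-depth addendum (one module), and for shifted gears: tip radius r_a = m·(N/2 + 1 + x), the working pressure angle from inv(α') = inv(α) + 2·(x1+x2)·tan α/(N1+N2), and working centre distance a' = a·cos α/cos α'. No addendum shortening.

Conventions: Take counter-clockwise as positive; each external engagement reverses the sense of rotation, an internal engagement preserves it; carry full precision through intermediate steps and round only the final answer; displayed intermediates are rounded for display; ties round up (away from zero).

1.5122

single-mesh involute tooth geometry (37T engaging 75T at module 2.694)
base radii: r_b1 = 45.417699, r_b2 = 92.062903
tip radii: r_a1 = 53.087964, r_a2 = 104.777742
inv(α') = inv(24.316°) + 2·(+0.206+0.393)·tan α/(37+75) = 0.03229250  ⇒  α' = 25.59427°
a' = a·cos α / cos α' = 150.8640·cos 24.316°/cos 25.59427° = 152.438525
action lengths: √(r_a1²−r_b1²) = 27.487535, √(r_a2²−r_b2²) = 50.027963
base pitch p_b = π·m·cos α = 7.712644
CR = (27.487535 + 50.027963 − 152.438525·sin 25.59427°)/7.712644 = 1.512156
contact ratio ≈ 1.5122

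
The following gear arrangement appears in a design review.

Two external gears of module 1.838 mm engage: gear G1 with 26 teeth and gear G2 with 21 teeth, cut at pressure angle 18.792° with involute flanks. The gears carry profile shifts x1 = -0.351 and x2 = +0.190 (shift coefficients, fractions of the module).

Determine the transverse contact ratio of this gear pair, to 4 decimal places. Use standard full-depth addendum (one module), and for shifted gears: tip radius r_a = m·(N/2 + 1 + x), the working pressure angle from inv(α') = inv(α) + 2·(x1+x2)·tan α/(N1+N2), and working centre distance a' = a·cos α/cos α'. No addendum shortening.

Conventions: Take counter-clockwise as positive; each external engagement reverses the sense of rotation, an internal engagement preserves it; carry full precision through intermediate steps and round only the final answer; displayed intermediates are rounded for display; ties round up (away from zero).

1.6868

topology: single-mesh involute geometry — m = 1.838, 26T/21T pair
base radii: r_b1 = 22.620312, r_b2 = 18.270252
tip radii: r_a1 = 25.086862, r_a2 = 21.486220
inv(α') = inv(18.792°) + 2·(-0.351+0.190)·tan α/(26+21) = 0.00995847  ⇒  α' = 17.55302°
a' = a·cos α / cos α' = 43.1930·cos 18.792°/cos 17.55302° = 42.887481
action lengths: √(r_a1²−r_b1²) = 10.847678, √(r_a2²−r_b2²) = 11.307322
base pitch p_b = π·m·cos α = 5.466447
CR = (10.847678 + 11.307322 − 42.887481·sin 17.55302°)/5.466447 = 1.686770
contact ratio ≈ 1.6868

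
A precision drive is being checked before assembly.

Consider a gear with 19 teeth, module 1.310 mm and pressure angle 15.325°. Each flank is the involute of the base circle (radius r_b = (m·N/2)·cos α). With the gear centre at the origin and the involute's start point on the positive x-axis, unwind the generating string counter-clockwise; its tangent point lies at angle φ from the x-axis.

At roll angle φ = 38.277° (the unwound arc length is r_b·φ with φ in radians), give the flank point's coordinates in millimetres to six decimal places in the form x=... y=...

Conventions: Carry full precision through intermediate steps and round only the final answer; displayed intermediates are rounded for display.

x=14.389345 y=1.140480

recognized (one wheel, involute flank): single-mesh tooth geometry, m = 1.310, N = 19
pitch radius r_p = m·N/2 = 1.310·19/2 = 12.445000
base radius r_b = r_p·cos α = 12.445000·cos 15.325° = 12.002483
roll angle φ = 38.277° = 0.66805968 rad
x = r_b·(cos φ + φ·sin φ) = 14.389345
y = r_b·(sin φ − φ·cos φ) = 1.140480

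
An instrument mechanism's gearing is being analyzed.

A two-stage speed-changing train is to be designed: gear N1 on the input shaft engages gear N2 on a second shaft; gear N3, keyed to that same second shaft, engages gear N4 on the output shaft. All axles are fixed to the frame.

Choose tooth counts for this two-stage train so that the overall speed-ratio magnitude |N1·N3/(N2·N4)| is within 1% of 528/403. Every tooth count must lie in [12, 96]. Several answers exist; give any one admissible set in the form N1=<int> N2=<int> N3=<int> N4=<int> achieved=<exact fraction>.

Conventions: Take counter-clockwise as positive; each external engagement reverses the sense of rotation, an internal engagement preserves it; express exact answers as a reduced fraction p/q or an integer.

N1=12 N2=13 N3=44 N4=31 achieved=528/403

2-stage fixed-axis compound train for ratio 528/403
target = 528/403 in lowest terms: an exact hit needs N1·N3 = k·528 and N2·N4 = k·403 for one integer k, every count in [12, 96]; additionally prefer no 1:1 stage (N1 ≠ N2, N3 ≠ N4)
k = 1: N1·N3 = 528 = 12·44, N2·N4 = 403 = 13·31
achieved = 12·44/(13·31) = 528/403; |achieved − target| = 0 ≤ 132/10075 ✓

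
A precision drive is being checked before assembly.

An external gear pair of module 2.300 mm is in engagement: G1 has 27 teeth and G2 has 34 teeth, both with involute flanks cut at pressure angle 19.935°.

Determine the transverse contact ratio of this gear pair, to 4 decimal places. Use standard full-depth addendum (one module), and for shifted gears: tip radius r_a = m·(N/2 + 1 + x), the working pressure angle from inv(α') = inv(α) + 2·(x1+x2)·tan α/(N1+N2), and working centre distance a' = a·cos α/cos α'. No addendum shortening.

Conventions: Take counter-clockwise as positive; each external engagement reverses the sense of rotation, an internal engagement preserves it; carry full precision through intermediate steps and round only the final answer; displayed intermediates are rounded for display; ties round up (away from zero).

1.6579

single-mesh involute tooth geometry (27T engaging 34T at module 2.300)
base radii: r_b1 = 29.189485, r_b2 = 36.757129
tip radii: r_a1 = 33.350000, r_a2 = 41.400000
no profile shift: α' = α, a' = a
action lengths: √(r_a1²−r_b1²) = 16.130607, √(r_a2²−r_b2²) = 19.049238
base pitch p_b = π·m·cos α = 6.792702
CR = (16.130607 + 19.049238 − 70.150000·sin 19.93500°)/6.792702 = 1.657946
contact ratio ≈ 1.6579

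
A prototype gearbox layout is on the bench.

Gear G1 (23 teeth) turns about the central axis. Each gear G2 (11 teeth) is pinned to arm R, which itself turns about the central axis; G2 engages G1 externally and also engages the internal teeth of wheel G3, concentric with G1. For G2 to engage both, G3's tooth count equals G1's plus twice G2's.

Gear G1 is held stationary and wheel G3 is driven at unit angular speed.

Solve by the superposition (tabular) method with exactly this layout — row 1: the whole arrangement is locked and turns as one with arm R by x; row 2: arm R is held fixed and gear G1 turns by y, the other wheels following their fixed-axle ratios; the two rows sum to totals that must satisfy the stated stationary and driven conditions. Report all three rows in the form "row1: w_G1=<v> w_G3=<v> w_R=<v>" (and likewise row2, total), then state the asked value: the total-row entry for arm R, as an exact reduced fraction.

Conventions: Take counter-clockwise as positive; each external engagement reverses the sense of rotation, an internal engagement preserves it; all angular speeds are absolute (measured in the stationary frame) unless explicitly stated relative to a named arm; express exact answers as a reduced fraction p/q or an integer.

planetary set (23T centre, 11T on arm, 45T internal) — Willis relation
row 1: whole set turns with the arm by x
row 2 (arm held, sun turns y): ω_ring = −(23/45)·y, ω_arm = 0
boundary: total ω_sun = x + y = 0 and total ω_ring = x − (23/45)·y = 1  ⇒  y = -45/68, x = 45/68
row 2 ring = −(23/45)·(-45/68) = 23/68
totals (row 1 + row 2): sun 45/68 + (-45/68) = 0, ring 45/68 + 23/68 = 1, arm 45/68 + 0 = 45/68
asked cell (total, arm) = 45/68

row1: w_G1=45/68 w_G3=45/68 w_R=45/68
row2: w_G1=-45/68 w_G3=23/68 w_R=0
total: w_G1=0 w_G3=1 w_R=45/68
asked value: 45/68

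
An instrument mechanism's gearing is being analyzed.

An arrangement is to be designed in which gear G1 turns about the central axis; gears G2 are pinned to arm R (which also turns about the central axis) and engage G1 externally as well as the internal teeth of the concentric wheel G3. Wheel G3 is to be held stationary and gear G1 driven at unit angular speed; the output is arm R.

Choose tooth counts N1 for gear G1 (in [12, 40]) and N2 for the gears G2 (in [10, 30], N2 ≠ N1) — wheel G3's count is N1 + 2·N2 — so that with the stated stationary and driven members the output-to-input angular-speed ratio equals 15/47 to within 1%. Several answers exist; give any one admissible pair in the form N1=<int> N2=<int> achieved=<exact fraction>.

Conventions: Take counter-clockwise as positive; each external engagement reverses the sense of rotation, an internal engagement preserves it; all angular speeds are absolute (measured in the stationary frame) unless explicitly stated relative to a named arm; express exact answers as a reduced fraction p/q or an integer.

class = planetary set [ratio 15/47 wanted; Willis about the carrier]
Willis with ω_ring = 0: ω_arm/ω_sun = N1/(N1+N3); set equal to 15/47  ⇒  N3/N1 = 1/(15/47) − 1 = 32/15
N3 = N1 + 2·N2  ⇒  N2/N1 = (N3/N1 − 1)/2 = (32/15 − 1)/2 = 17/30
smallest multiple with N1 ≥ 12 and N2 ≥ 10: k = 1  ⇒  N1 = 1·30 = 30, N2 = 1·17 = 17 (N1 ≤ 40, N2 ≤ 30, N2 ≠ N1 ✓), N3 = 30 + 2·17 = 64
check: N1/(N1+N3) with N1 = 30, N3 = 64 gives 15/47; |achieved − target| = 0 ≤ 3/940 ✓

N1=30 N2=17 achieved=15/47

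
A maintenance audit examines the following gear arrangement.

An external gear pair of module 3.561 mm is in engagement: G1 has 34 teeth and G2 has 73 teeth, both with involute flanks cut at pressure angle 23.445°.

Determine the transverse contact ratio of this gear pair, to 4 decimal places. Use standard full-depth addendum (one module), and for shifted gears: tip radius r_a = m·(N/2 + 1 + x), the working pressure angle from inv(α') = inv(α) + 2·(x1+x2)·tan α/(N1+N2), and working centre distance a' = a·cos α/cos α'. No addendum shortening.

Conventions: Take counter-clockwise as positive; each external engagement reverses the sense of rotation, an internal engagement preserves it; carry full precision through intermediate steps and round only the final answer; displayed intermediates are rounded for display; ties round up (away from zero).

class = single-mesh tooth geometry [involute pair 34T × 73T, m = 3.561]
base radii: r_b1 = 55.539212, r_b2 = 119.245955
tip radii: r_a1 = 64.098000, r_a2 = 133.537500
no profile shift: α' = α, a' = a
action lengths: √(r_a1²−r_b1²) = 31.999211, √(r_a2²−r_b2²) = 60.105458
base pitch p_b = π·m·cos α = 10.263622
CR = (31.999211 + 60.105458 − 190.513500·sin 23.44500°)/10.263622 = 1.588653
contact ratio ≈ 1.5887

1.5887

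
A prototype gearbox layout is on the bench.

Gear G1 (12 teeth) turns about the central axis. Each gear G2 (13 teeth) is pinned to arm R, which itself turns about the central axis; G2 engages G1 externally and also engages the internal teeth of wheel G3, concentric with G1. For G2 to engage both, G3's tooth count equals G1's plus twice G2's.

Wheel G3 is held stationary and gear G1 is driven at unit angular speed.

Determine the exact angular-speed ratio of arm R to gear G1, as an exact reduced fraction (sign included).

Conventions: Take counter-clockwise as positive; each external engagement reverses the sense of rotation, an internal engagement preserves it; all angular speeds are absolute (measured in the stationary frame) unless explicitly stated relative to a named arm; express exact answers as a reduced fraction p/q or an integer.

class = planetary set [G3 = 12+2·13 = 38; Willis about the carrier]
ring teeth: 12 + 2·13 = 38
12(ω_sun−ω_arm) = −38(ω_ring−ω_arm),  ω_ring = 0, ω_sun = 1
12(1−ω_arm) = −38(0−ω_arm)  ⇒  50·ω_arm = 12  ⇒  ω_arm = 6/25
ω_out/ω_in = 6/25

6/25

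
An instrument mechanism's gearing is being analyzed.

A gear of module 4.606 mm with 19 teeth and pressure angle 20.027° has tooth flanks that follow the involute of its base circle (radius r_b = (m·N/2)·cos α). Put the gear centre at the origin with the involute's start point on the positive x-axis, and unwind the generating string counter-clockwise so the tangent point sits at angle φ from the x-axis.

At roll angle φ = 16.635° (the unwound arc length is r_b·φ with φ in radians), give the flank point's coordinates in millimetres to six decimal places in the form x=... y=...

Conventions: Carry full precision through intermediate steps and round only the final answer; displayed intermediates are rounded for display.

class = single-mesh tooth geometry [base-circle involute, m = 4.606, 19T]
pitch radius r_p = m·N/2 = 4.606·19/2 = 43.757000
base radius r_b = r_p·cos α = 43.757000·cos 20.027° = 41.111073
roll angle φ = 16.635° = 0.29033552 rad
x = r_b·(cos φ + φ·sin φ) = 42.807452
y = r_b·(sin φ − φ·cos φ) = 0.332562

x=42.807452 y=0.332562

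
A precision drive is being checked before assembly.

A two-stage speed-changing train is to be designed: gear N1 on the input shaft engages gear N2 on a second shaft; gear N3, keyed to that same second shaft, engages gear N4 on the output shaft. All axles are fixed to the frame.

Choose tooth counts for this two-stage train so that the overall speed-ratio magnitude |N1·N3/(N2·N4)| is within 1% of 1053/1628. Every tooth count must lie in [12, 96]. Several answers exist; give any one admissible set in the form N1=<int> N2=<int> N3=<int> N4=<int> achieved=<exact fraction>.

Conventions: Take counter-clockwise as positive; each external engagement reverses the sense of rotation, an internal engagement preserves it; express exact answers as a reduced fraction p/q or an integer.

class = fixed-axis compound train [2-stage, 1053/1628 wanted]
target = 1053/1628 in lowest terms: an exact hit needs N1·N3 = k·1053 and N2·N4 = k·1628 for one integer k, every count in [12, 96]; additionally prefer no 1:1 stage (N1 ≠ N2, N3 ≠ N4)
k = 1: N1·N3 = 1053 = 13·81, N2·N4 = 1628 = 22·74
achieved = 13·81/(22·74) = 1053/1628; |achieved − target| = 0 ≤ 1053/162800 ✓

N1=13 N2=22 N3=81 N4=74 achieved=1053/1628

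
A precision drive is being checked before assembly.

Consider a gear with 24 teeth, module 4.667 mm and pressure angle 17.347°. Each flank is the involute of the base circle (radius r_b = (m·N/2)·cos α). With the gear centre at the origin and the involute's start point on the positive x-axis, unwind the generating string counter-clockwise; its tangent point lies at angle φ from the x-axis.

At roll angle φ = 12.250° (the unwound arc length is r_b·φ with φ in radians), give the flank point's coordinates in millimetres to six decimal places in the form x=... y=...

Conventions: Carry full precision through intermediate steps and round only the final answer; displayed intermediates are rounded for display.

x=54.664615 y=0.173354

class = single-mesh tooth geometry [base-circle involute, m = 4.667, 24T]
pitch radius r_p = m·N/2 = 4.667·24/2 = 56.004000
base radius r_b = r_p·cos α = 56.004000·cos 17.347° = 53.456744
roll angle φ = 12.250° = 0.21380283 rad
x = r_b·(cos φ + φ·sin φ) = 54.664615
y = r_b·(sin φ − φ·cos φ) = 0.173354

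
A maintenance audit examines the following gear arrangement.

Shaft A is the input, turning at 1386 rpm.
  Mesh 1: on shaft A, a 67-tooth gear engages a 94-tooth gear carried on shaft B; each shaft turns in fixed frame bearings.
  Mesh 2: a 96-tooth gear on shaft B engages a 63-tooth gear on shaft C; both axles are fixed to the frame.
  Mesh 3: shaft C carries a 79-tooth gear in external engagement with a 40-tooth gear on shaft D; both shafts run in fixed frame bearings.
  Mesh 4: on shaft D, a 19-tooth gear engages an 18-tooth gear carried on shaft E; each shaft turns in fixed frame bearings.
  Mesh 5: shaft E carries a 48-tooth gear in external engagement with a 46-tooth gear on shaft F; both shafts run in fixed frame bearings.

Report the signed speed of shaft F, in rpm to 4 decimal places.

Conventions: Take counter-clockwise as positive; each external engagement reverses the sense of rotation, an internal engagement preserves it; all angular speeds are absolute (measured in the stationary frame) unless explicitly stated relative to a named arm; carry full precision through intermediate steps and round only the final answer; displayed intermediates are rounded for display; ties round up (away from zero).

5-mesh fixed-axis compound train (all bearings frame-fixed)
mesh 1 [67T→94T]: ω = 1386.0000×67/94 = 987.8936 rpm, sense flips to −
mesh 2 [96T→63T]: ω = 987.8936×96/63 = 1505.3617 rpm, sense flips to +
mesh 3 [79T→40T]: ω = 1505.3617×79/40 = 2973.0894 rpm, sense flips to −
mesh 4 [19T→18T]: ω = 2973.0894×19/18 = 3138.2610 rpm, sense flips to +
mesh 5 [48T→46T]: ω = 3138.2610×48/46 = 3274.7071 rpm, sense flips to −
signed output speed = -3274.7071 rpm

-3274.7071 rpm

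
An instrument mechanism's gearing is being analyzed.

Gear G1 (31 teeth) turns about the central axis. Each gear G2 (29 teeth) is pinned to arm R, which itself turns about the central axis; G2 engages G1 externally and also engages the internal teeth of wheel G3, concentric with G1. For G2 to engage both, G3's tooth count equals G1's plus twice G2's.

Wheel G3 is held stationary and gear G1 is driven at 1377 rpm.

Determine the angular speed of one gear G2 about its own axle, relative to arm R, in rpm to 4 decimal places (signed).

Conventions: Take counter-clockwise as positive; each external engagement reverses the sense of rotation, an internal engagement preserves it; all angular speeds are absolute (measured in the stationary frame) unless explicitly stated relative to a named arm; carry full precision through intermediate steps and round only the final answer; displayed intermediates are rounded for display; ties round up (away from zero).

topology: planetary set — G1 31T / G2 29T / G3 89T, arm = carrier (Willis)
normalise by the input: solve with ω_sun = 1, then scale by 1377 rpm
ring teeth: 31 + 2·29 = 89
31(ω_sun−ω_arm) = −89(ω_ring−ω_arm),  ω_ring = 0, ω_sun = 1
31(1−ω_arm) = −89(0−ω_arm)  ⇒  120·ω_arm = 31  ⇒  ω_arm = 31/120
sun–planet mesh: 31·(1−31/120) = −29·(ω_p−ω_arm)  ⇒  ω_p−ω_arm = -2759/3480
scale: ω_p−ω_arm = -2759/3480 × 1377 rpm = -1091.7078 rpm

-1091.7078 rpm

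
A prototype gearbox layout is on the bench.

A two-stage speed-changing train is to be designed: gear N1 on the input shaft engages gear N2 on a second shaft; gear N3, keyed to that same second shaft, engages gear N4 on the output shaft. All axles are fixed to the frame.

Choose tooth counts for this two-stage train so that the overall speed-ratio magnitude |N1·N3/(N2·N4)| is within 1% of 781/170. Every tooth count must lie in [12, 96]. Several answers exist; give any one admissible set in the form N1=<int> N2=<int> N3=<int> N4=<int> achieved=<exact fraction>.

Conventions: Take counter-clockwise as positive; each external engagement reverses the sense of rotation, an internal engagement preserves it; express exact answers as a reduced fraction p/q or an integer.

N1=22 N2=17 N3=71 N4=20 achieved=781/170

2-stage fixed-axis compound train for ratio 781/170
target = 781/170 in lowest terms: an exact hit needs N1·N3 = k·781 and N2·N4 = k·170 for one integer k, every count in [12, 96]; additionally prefer no 1:1 stage (N1 ≠ N2, N3 ≠ N4)
k = 1: no 1:1-free in-range split of k·781 and k·170 into factor pairs; take k = 2
k = 2: N1·N3 = 1562 = 22·71, N2·N4 = 340 = 17·20
achieved = 22·71/(17·20) = 781/170; |achieved − target| = 0 ≤ 781/17000 ✓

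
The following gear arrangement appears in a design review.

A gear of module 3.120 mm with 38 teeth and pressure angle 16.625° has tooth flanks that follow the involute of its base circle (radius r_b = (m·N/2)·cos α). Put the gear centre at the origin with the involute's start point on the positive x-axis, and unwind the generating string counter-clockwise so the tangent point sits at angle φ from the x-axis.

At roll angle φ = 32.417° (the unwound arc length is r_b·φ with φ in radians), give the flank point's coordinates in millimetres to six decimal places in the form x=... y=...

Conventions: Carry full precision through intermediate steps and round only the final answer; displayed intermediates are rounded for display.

x=65.178697 y=3.320674

recognized (one wheel, involute flank): single-mesh tooth geometry, m = 3.120, N = 38
pitch radius r_p = m·N/2 = 3.120·38/2 = 59.280000
base radius r_b = r_p·cos α = 59.280000·cos 16.625° = 56.801967
roll angle φ = 32.417° = 0.56578338 rad
x = r_b·(cos φ + φ·sin φ) = 65.178697
y = r_b·(sin φ − φ·cos φ) = 3.320674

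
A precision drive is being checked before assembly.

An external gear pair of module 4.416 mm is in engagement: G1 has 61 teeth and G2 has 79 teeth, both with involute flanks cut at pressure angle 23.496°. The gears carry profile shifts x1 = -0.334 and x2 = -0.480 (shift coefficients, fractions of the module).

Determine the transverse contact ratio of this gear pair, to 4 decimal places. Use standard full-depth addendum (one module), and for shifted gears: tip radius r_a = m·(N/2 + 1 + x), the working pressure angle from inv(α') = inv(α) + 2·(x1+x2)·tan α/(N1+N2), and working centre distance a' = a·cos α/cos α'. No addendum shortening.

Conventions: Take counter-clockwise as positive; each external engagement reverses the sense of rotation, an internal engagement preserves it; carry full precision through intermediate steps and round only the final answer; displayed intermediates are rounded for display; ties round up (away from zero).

1.7464

topology: single-mesh involute geometry — m = 4.416, 61T/79T pair
base radii: r_b1 = 123.520736, r_b2 = 159.969478
tip radii: r_a1 = 137.629056, r_a2 = 176.728320
inv(α') = inv(23.496°) + 2·(-0.334-0.480)·tan α/(61+79) = 0.01959152  ⇒  α' = 21.83641°
a' = a·cos α / cos α' = 309.1200·cos 23.496°/cos 21.83641° = 305.402978
action lengths: √(r_a1²−r_b1²) = 60.699133, √(r_a2²−r_b2²) = 75.117675
base pitch p_b = π·m·cos α = 12.723011
CR = (60.699133 + 75.117675 − 305.402978·sin 21.83641°)/12.723011 = 1.746427
contact ratio ≈ 1.7464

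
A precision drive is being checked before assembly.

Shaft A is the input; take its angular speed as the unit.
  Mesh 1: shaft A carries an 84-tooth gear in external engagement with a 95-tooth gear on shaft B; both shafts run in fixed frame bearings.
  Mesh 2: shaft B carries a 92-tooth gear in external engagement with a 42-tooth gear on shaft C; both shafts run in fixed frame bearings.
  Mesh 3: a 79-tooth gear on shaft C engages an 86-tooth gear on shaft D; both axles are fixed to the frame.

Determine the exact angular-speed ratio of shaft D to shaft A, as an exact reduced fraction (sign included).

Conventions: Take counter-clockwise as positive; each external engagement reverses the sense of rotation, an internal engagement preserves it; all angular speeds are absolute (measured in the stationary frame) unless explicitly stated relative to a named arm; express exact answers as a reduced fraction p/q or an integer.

class = fixed-axis compound train [3 meshes; 3 ratios multiply, 3 sense flips]
mesh 1 [84T→95T]: running ratio 84/95, sense −
mesh 2 [92T→42T]: running ratio 184/95, sense +
mesh 3 [79T→86T]: running ratio 7268/4085, sense −
ω_out/ω_in = -7268/4085

-7268/4085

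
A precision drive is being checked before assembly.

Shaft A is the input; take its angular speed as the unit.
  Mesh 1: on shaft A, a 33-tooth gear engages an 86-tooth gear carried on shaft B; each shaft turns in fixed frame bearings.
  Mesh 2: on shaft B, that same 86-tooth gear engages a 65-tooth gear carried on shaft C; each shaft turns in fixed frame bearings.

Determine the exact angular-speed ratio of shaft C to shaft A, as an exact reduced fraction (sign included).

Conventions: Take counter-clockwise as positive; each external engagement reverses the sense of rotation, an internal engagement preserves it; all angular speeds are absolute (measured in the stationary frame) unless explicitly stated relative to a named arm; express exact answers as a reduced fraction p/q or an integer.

class = fixed-axis compound train [2 meshes; 2 ratios multiply, 2 sense flips]
mesh 1 [33T→86T]: running ratio 33/86, sense −
mesh 2 [86T→65T]: running ratio 33/65, sense +
ω_out/ω_in = 33/65

33/65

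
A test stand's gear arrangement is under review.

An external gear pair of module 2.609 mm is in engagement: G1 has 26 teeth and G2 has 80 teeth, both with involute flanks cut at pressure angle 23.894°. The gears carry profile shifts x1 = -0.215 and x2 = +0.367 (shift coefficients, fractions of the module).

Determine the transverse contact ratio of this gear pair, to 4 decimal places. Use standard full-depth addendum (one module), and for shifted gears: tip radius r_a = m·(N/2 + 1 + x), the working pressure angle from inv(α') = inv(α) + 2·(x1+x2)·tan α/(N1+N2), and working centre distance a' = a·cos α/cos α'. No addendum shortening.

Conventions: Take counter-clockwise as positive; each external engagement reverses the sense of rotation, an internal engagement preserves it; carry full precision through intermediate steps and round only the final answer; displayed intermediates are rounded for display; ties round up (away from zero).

topology: single-mesh involute geometry — m = 2.609, 26T/80T pair
base radii: r_b1 = 31.010190, r_b2 = 95.415970
tip radii: r_a1 = 35.965065, r_a2 = 107.926503
inv(α') = inv(23.894°) + 2·(-0.215+0.367)·tan α/(26+80) = 0.02725528  ⇒  α' = 24.25860°
a' = a·cos α / cos α' = 138.2770·cos 23.894°/cos 24.25860° = 138.670733
action lengths: √(r_a1²−r_b1²) = 18.216860, √(r_a2²−r_b2²) = 50.437315
base pitch p_b = π·m·cos α = 7.493953
CR = (18.216860 + 50.437315 − 138.670733·sin 24.25860°)/7.493953 = 1.558658
contact ratio ≈ 1.5587

1.5587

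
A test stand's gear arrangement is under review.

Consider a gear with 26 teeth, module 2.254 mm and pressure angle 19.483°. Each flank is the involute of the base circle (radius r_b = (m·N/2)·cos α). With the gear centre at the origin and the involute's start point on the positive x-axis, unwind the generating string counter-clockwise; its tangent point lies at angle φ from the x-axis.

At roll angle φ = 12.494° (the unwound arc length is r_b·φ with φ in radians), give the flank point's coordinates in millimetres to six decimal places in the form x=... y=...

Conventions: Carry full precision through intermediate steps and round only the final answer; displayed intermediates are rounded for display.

x=28.273171 y=0.095025

single-mesh involute tooth geometry (26T wheel at module 2.254)
pitch radius r_p = m·N/2 = 2.254·26/2 = 29.302000
base radius r_b = r_p·cos α = 29.302000·cos 19.483° = 27.624182
roll angle φ = 12.494° = 0.21806144 rad
x = r_b·(cos φ + φ·sin φ) = 28.273171
y = r_b·(sin φ − φ·cos φ) = 0.095025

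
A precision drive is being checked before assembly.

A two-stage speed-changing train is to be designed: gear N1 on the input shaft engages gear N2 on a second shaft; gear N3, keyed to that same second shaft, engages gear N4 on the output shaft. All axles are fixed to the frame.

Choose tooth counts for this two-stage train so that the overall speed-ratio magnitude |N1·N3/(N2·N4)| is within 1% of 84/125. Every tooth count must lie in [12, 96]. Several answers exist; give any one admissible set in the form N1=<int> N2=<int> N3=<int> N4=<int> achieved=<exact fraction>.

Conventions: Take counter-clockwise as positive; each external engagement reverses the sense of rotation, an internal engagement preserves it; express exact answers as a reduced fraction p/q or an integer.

N1=12 N2=15 N3=21 N4=25 achieved=84/125

topology: fixed-axis compound train — 2 stages, target 84/125
target = 84/125 in lowest terms: an exact hit needs N1·N3 = k·84 and N2·N4 = k·125 for one integer k, every count in [12, 96]; additionally prefer no 1:1 stage (N1 ≠ N2, N3 ≠ N4)
k = 1…2: no 1:1-free in-range split of k·84 and k·125 into factor pairs; take k = 3
k = 3: N1·N3 = 252 = 12·21, N2·N4 = 375 = 15·25
achieved = 12·21/(15·25) = 84/125; |achieved − target| = 0 ≤ 21/3125 ✓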